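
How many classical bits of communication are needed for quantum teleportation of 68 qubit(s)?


Quantum teleportation requires 2 classical bits per qubit teleported.
68 qubit(s) -> 2 * 68 = 136 classical bits

136


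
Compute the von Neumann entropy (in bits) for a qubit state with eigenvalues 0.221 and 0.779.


S = -p*log2(p) - (1-p)*log2(1-p)
p = 0.2210, 1-p = 0.7790
= -0.2210 * log2(0.2210) - 0.7790 * log2(0.7790)
= -(-0.4813) - (-0.2807)
= 0.7620

0.7620


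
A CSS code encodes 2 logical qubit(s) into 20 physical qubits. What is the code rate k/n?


Code rate R = k/n
= 2/20
= 0.1000

0.1000


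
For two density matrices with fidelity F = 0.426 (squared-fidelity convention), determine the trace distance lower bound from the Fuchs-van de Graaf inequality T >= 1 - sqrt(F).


Fuchs-van de Graaf (squared-fidelity convention): 1 - sqrt(F) <= T <= sqrt(1 - F).
Lower bound: T >= 1 - sqrt(F)
sqrt(F) = sqrt(0.426) = 0.6527
T >= 1 - 0.6527
T >= 0.3473

0.3473


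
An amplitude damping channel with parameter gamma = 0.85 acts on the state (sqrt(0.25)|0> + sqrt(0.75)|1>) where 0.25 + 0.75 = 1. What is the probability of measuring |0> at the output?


For amplitude damping with parameter gamma on state sqrt(a)|0> + sqrt(b)|1>:
alpha^2 = 0.25, beta^2 = 0.75
P(|0>) = alpha^2 + gamma * beta^2
= 0.25 + 0.85 * 0.75
= 0.25 + 0.6375
= 0.8875

0.8875


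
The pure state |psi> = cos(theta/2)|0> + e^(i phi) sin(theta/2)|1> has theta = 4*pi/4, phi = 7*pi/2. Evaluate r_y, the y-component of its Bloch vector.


theta = 3.1416, phi = 10.9956
r_y = sin(theta)*sin(phi) = 0.0000 * -1.0000
r_y = 0.0000

0.0000


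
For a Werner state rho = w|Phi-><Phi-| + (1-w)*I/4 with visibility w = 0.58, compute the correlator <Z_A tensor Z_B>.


|Phi-> = (|00> - |11>)/sqrt(2)
For the pure Bell state, <Z_A Z_B> = +1 (Bell-state Pauli correlator).
The maximally-mixed part I/4 has tr(I/4 * P tensor P) = 0 for any traceless Pauli P.
So <Z_A Z_B>_rho = w * (+1) + (1 - w) * 0
= 0.58 * (+1)
= 0.5800

0.5800


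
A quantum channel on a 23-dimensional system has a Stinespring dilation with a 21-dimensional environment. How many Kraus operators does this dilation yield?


Tracing out the environment in an orthonormal basis {|i>_E} gives Kraus operators K_i = <i|_E U |0>_E.
Number of Kraus operators = dim(H_env) = d_env
= 21

21


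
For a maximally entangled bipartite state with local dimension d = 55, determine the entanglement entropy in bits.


For a maximally entangled state in d x d:
S = log2(d) = log2(55)
= 5.7814

5.7814


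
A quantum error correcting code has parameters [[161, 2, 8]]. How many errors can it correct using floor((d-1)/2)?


Code parameters: [[161, 2, 8]], distance d = 8.
Number of correctable errors = floor((d-1)/2)
= floor((8 - 1)/2)
= floor(7/2)
= 3

3


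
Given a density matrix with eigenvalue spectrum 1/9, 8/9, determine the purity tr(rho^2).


tr(rho^2) = sum of eigenvalues squared
= (1/9)^2 + (8/9)^2
= (1 + 64) / 81
= 65/81
= 0.8025

0.8025


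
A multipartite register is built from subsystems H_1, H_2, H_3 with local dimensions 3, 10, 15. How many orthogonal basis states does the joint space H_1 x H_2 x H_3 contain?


dim(H_1 x H_2 x H_3) = 3 * 10 * 15
= 30 * 15
= 450

450


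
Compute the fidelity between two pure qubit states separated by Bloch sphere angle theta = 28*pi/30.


For states separated by angle theta on Bloch sphere:
F = cos^2(theta/2)
theta = 28*pi/30 = 2.9322
theta/2 = 1.4661
cos(theta/2) = 0.1045
F = 0.0109

0.0109


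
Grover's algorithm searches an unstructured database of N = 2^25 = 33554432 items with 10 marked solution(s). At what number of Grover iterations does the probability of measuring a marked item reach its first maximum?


After j Grover iterations the success probability is P(j) = sin^2((2j+1)*theta), where sin(theta) = sqrt(k/N).
N = 2^25 = 33554432, k = 10
sin(theta) = sqrt(k/N) = 0.0005459150336
theta = arcsin(sqrt(k/N)) = 0.0005459150607 rad
P(j) reaches its first maximum when (2j+1)*theta is as close as possible to pi/2, i.e. j = round(pi/(4*theta) - 1/2).
pi/(4*theta) - 1/2 = 1438.1820
(For comparison, the common estimate pi/4 * sqrt(N/k) = 1438.6821; the exact maximiser is used here.)
Optimal iterations = 1438

1438


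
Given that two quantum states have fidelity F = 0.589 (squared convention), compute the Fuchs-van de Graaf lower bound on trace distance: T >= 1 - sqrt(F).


Fuchs-van de Graaf (squared-fidelity convention): 1 - sqrt(F) <= T <= sqrt(1 - F).
Lower bound: T >= 1 - sqrt(F)
sqrt(F) = sqrt(0.589) = 0.7675
T >= 1 - 0.7675
T >= 0.2325

0.2325


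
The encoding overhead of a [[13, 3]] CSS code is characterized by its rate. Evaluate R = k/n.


Code rate R = k/n
= 3/13
= 0.2308

0.2308


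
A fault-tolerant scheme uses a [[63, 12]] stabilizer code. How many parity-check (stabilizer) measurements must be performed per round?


For an [[n,k]] stabilizer code:
Number of stabilizer generators = n - k
= 63 - 12
= 51

51


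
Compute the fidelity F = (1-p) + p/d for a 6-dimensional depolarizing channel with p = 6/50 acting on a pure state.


F = (1-p) + p/d
= (1 - 0.1200) + 0.1200/6
= 0.8800 + 0.0200
= 0.9000

0.9000


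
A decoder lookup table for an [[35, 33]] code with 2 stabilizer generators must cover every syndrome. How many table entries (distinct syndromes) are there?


Each stabilizer generator gives a binary (+1 or -1) measurement outcome.
With 2 independent generators:
Total syndromes = 2^2
= 4

4


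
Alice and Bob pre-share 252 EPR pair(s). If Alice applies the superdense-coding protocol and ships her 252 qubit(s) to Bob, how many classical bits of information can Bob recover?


Superdense coding allows 2 classical bits per shared entangled pair.
252 pair(s) -> 2 * 252 = 504 classical bits

504


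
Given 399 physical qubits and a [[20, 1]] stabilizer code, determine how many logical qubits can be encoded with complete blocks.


Each code block uses 20 physical qubits for 1 logical qubit(s).
Number of complete blocks = floor(399 / 20) = 19
Logical qubits = 19 * 1
= 19

19


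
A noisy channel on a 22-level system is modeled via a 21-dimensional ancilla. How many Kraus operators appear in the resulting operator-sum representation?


Tracing out the environment in an orthonormal basis {|i>_E} gives Kraus operators K_i = <i|_E U |0>_E.
Number of Kraus operators = dim(H_env) = d_env
= 21

21


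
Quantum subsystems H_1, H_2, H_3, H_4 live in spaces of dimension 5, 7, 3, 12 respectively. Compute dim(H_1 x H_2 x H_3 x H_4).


dim(H_1 x H_2 x H_3 x H_4) = 5 * 7 * 3 * 12
= 35 * 3 * 12
= 105 * 12
= 1260

1260


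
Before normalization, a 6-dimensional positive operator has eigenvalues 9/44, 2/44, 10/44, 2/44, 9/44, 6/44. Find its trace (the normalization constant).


tr(M) = sum of eigenvalues
= 9/44 + 2/44 + 10/44 + 2/44 + 9/44 + 6/44
= 38/44
= 0.8636

0.8636


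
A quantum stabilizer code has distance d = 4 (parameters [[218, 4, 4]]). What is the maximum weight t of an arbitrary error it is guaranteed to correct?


Code parameters: [[218, 4, 4]], distance d = 4.
Number of correctable errors = floor((d-1)/2)
= floor((4 - 1)/2)
= floor(3/2)
= 1

1


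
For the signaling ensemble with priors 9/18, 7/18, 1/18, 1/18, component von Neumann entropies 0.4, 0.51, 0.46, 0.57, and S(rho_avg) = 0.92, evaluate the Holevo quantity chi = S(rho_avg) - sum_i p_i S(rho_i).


chi = S(rho) - sum_i p_i * S(rho_i)
Weighted entropy = 9/18 * 0.4 + 7/18 * 0.51 + 1/18 * 0.46 + 1/18 * 0.57
= 0.4556
chi = 0.92 - 0.4556
= 0.4644

0.4644


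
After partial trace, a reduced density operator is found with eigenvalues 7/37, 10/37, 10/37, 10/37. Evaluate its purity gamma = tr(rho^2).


tr(rho^2) = sum of eigenvalues squared
= (7/37)^2 + (10/37)^2 + (10/37)^2 + (10/37)^2
= (49 + 100 + 100 + 100) / 1369
= 349/1369
= 0.2549

0.2549


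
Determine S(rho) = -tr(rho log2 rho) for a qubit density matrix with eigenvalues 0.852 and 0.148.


S = -p*log2(p) - (1-p)*log2(1-p)
p = 0.8520, 1-p = 0.1480
= -0.8520 * log2(0.8520) - 0.1480 * log2(0.1480)
= -(-0.1969) - (-0.4079)
= 0.6048

0.6048


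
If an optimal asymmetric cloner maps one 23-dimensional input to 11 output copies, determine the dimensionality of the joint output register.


Output space = H^(tensor 11) where dim(H) = 23
dim = 23^11
= 529 (after 2 factors)
= 12167 (after 3 factors)
= 279841 (after 4 factors)
= 6436343 (after 5 factors)
= 148035889 (after 6 factors)
= 3404825447 (after 7 factors)
= 78310985281 (after 8 factors)
= 1801152661463 (after 9 factors)
= 41426511213649 (after 10 factors)
= 952809757913927 (after 11 factors)
= 952809757913927

952809757913927


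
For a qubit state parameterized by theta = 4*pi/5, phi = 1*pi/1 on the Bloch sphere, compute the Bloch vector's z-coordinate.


theta = 2.5133, phi = 3.1416
r_z = cos(theta) = -0.8090

-0.8090


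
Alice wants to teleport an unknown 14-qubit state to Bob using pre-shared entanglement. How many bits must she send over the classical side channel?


Quantum teleportation requires 2 classical bits per qubit teleported.
14 qubit(s) -> 2 * 14 = 28 classical bits

28


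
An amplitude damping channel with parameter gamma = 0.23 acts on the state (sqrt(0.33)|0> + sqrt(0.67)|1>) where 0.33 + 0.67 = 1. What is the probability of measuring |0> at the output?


For amplitude damping with parameter gamma on state sqrt(a)|0> + sqrt(b)|1>:
alpha^2 = 0.33, beta^2 = 0.67
P(|0>) = alpha^2 + gamma * beta^2
= 0.33 + 0.23 * 0.67
= 0.33 + 0.1541
= 0.4841

0.4841


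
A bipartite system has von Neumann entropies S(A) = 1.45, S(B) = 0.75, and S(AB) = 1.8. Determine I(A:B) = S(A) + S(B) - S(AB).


I(A:B) = S(A) + S(B) - S(AB)
= 1.45 + 0.75 - 1.8
= 0.4000

0.4000


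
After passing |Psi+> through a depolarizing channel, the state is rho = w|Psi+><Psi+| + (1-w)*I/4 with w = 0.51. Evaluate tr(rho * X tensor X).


|Psi+> = (|01> + |10>)/sqrt(2)
For the pure Bell state, <X_A X_B> = +1 (Bell-state Pauli correlator).
The maximally-mixed part I/4 has tr(I/4 * P tensor P) = 0 for any traceless Pauli P.
So <X_A X_B>_rho = w * (+1) + (1 - w) * 0
= 0.51 * (+1)
= 0.5100

0.5100


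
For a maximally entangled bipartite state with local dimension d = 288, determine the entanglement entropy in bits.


For a maximally entangled state in d x d:
S = log2(d) = log2(288)
= 8.1699

8.1699


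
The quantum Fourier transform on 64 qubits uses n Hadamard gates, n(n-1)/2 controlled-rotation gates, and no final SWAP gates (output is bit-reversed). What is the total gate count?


Hadamard gates: 64
Controlled rotations: n*(n-1)/2 = 64*63/2 = 2016
SWAP gates: 0 (omitted)
Total = 64 + 2016
= 2080

2080


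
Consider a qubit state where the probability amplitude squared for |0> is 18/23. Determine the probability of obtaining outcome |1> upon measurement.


|alpha|^2 = 18/23 = 0.7826
|beta|^2 = 1 - 18/23 = 5/23 = 0.2174
P(|1>) = |beta|^2 = 0.2174

0.2174


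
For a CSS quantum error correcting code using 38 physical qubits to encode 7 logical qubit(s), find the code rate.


Code rate R = k/n
= 7/38
= 0.1842

0.1842


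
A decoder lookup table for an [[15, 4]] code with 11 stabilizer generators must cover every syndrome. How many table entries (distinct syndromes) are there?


Each stabilizer generator gives a binary (+1 or -1) measurement outcome.
With 11 independent generators:
Total syndromes = 2^11
= 2048

2048


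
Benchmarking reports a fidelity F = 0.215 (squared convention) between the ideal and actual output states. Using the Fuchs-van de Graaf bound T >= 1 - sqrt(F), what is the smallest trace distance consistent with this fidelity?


Fuchs-van de Graaf (squared-fidelity convention): 1 - sqrt(F) <= T <= sqrt(1 - F).
Lower bound: T >= 1 - sqrt(F)
sqrt(F) = sqrt(0.215) = 0.4637
T >= 1 - 0.4637
T >= 0.5363

0.5363


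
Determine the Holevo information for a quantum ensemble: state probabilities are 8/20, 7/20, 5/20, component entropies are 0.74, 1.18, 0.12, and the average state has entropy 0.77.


chi = S(rho) - sum_i p_i * S(rho_i)
Weighted entropy = 8/20 * 0.74 + 7/20 * 1.18 + 5/20 * 0.12
= 0.7390
chi = 0.77 - 0.7390
= 0.0310

0.0310


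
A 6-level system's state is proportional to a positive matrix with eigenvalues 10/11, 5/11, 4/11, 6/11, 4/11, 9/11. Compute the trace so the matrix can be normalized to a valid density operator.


tr(M) = sum of eigenvalues
= 10/11 + 5/11 + 4/11 + 6/11 + 4/11 + 9/11
= 38/11
= 3.4545

3.4545


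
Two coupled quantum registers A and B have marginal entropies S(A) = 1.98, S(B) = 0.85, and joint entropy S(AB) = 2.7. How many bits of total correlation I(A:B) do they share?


I(A:B) = S(A) + S(B) - S(AB)
= 1.98 + 0.85 - 2.7
= 0.1300

0.1300


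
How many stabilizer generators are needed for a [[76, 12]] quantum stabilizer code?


For an [[n,k]] stabilizer code:
Number of stabilizer generators = n - k
= 76 - 12
= 64

64


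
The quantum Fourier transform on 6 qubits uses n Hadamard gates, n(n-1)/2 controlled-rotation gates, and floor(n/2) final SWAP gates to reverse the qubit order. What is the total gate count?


Hadamard gates: 6
Controlled rotations: n*(n-1)/2 = 6*5/2 = 15
SWAP gates: floor(n/2) = floor(6/2) = 3
Total = 6 + 15 + 3
= 24

24


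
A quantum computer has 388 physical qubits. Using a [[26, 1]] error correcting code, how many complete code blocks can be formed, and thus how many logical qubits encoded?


Each code block uses 26 physical qubits for 1 logical qubit(s).
Number of complete blocks = floor(388 / 26) = 14
Logical qubits = 14 * 1
= 14

14


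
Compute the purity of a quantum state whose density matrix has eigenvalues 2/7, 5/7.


tr(rho^2) = sum of eigenvalues squared
= (2/7)^2 + (5/7)^2
= (4 + 25) / 49
= 29/49
= 0.5918

0.5918


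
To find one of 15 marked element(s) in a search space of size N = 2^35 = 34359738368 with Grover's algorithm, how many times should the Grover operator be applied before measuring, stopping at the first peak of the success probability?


After j Grover iterations the success probability is P(j) = sin^2((2j+1)*theta), where sin(theta) = sqrt(k/N).
N = 2^35 = 34359738368, k = 15
sin(theta) = sqrt(k/N) = 2.089395742e-05
theta = arcsin(sqrt(k/N)) = 2.089395743e-05 rad
P(j) reaches its first maximum when (2j+1)*theta is as close as possible to pi/2, i.e. j = round(pi/(4*theta) - 1/2).
pi/(4*theta) - 1/2 = 37589.2274
(For comparison, the common estimate pi/4 * sqrt(N/k) = 37589.7274; the exact maximiser is used here.)
Optimal iterations = 37589

37589


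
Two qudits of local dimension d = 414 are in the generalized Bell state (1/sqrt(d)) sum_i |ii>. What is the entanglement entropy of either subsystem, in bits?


For a maximally entangled state in d x d:
S = log2(d) = log2(414)
= 8.6935

8.6935


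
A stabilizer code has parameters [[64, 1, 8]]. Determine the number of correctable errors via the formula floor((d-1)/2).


Code parameters: [[64, 1, 8]], distance d = 8.
Number of correctable errors = floor((d-1)/2)
= floor((8 - 1)/2)
= floor(7/2)
= 3

3


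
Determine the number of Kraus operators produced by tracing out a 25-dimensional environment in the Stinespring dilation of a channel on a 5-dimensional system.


Tracing out the environment in an orthonormal basis {|i>_E} gives Kraus operators K_i = <i|_E U |0>_E.
Number of Kraus operators = dim(H_env) = d_env
= 25

25


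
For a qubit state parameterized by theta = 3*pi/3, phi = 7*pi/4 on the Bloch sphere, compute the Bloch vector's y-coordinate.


theta = 3.1416, phi = 5.4978
r_y = sin(theta)*sin(phi) = 0.0000 * -0.7071
r_y = 0.0000

0.0000


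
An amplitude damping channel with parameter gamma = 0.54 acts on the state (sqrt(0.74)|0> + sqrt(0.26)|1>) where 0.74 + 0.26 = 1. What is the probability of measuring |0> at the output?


For amplitude damping with parameter gamma on state sqrt(a)|0> + sqrt(b)|1>:
alpha^2 = 0.74, beta^2 = 0.26
P(|0>) = alpha^2 + gamma * beta^2
= 0.74 + 0.54 * 0.26
= 0.74 + 0.1404
= 0.8804

0.8804


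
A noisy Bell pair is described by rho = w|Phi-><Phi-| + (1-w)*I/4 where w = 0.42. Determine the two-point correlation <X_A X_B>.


|Phi-> = (|00> - |11>)/sqrt(2)
For the pure Bell state, <X_A X_B> = -1 (Bell-state Pauli correlator).
The maximally-mixed part I/4 has tr(I/4 * P tensor P) = 0 for any traceless Pauli P.
So <X_A X_B>_rho = w * (-1) + (1 - w) * 0
= 0.42 * (-1)
= -0.4200

-0.4200


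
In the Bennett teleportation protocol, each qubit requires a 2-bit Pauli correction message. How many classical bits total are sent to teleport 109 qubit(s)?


Quantum teleportation requires 2 classical bits per qubit teleported.
109 qubit(s) -> 2 * 109 = 218 classical bits

218


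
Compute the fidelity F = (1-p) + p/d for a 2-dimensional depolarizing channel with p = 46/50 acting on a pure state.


F = (1-p) + p/d
= (1 - 0.9200) + 0.9200/2
= 0.0800 + 0.4600
= 0.5400

0.5400


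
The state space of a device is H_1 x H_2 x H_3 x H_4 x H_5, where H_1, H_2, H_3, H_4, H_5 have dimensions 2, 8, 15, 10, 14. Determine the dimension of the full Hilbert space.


dim(H_1 x H_2 x H_3 x H_4 x H_5) = 2 * 8 * 15 * 10 * 14
= 16 * 15 * 10 * 14
= 240 * 10 * 14
= 2400 * 14
= 33600

33600


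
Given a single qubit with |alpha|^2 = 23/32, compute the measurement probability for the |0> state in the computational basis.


|alpha|^2 = 23/32 = 0.7188
|beta|^2 = 1 - 23/32 = 9/32 = 0.2812
P(|0>) = |alpha|^2 = 0.7188

0.7188


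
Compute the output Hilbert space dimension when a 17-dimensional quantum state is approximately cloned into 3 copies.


Output space = H^(tensor 3) where dim(H) = 17
dim = 17^3
= 289 (after 2 factors)
= 4913 (after 3 factors)
= 4913

4913


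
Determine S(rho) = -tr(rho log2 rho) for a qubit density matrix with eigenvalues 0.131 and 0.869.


S = -p*log2(p) - (1-p)*log2(1-p)
p = 0.1310, 1-p = 0.8690
= -0.1310 * log2(0.1310) - 0.8690 * log2(0.8690)
= -(-0.3841) - (-0.1760)
= 0.5602

0.5602


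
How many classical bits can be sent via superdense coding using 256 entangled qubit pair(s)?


Superdense coding allows 2 classical bits per shared entangled pair.
256 pair(s) -> 2 * 256 = 512 classical bits

512


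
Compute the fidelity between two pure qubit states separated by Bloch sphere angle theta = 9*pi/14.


For states separated by angle theta on Bloch sphere:
F = cos^2(theta/2)
theta = 9*pi/14 = 2.0196
theta/2 = 1.0098
cos(theta/2) = 0.5320
F = 0.2831

0.2831


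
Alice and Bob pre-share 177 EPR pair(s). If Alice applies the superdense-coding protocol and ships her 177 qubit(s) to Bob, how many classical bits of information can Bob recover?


Superdense coding allows 2 classical bits per shared entangled pair.
177 pair(s) -> 2 * 177 = 354 classical bits

354


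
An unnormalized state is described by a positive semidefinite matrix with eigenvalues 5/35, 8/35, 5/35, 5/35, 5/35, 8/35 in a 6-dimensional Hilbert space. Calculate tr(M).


tr(M) = sum of eigenvalues
= 5/35 + 8/35 + 5/35 + 5/35 + 5/35 + 8/35
= 36/35
= 1.0286

1.0286


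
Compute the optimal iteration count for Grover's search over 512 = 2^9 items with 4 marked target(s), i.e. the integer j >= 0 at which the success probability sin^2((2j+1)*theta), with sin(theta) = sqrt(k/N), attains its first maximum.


After j Grover iterations the success probability is P(j) = sin^2((2j+1)*theta), where sin(theta) = sqrt(k/N).
N = 2^9 = 512, k = 4
sin(theta) = sqrt(k/N) = 0.08838834765
theta = arcsin(sqrt(k/N)) = 0.08850384314 rad
P(j) reaches its first maximum when (2j+1)*theta is as close as possible to pi/2, i.e. j = round(pi/(4*theta) - 1/2).
pi/(4*theta) - 1/2 = 8.3742
(For comparison, the common estimate pi/4 * sqrt(N/k) = 8.8858; the exact maximiser is used here.)
Optimal iterations = 8

8


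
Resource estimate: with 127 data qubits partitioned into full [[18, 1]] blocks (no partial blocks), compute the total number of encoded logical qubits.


Each code block uses 18 physical qubits for 1 logical qubit(s).
Number of complete blocks = floor(127 / 18) = 7
Logical qubits = 7 * 1
= 7

7


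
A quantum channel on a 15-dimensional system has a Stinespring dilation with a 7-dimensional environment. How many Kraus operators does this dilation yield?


Tracing out the environment in an orthonormal basis {|i>_E} gives Kraus operators K_i = <i|_E U |0>_E.
Number of Kraus operators = dim(H_env) = d_env
= 7

7


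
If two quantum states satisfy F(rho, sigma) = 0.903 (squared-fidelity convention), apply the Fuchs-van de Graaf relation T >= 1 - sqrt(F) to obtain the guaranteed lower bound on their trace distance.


Fuchs-van de Graaf (squared-fidelity convention): 1 - sqrt(F) <= T <= sqrt(1 - F).
Lower bound: T >= 1 - sqrt(F)
sqrt(F) = sqrt(0.903) = 0.9503
T >= 1 - 0.9503
T >= 0.0497

0.0497


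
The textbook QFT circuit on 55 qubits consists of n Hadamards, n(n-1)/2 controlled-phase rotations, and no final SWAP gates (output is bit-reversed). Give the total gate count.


Hadamard gates: 55
Controlled rotations: n*(n-1)/2 = 55*54/2 = 1485
SWAP gates: 0 (omitted)
Total = 55 + 1485
= 1540

1540


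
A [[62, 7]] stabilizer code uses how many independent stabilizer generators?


For an [[n,k]] stabilizer code:
Number of stabilizer generators = n - k
= 62 - 7
= 55

55


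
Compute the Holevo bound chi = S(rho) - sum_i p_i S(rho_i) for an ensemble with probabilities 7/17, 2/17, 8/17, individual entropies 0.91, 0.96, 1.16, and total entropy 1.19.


chi = S(rho) - sum_i p_i * S(rho_i)
Weighted entropy = 7/17 * 0.91 + 2/17 * 0.96 + 8/17 * 1.16
= 1.0335
chi = 1.19 - 1.0335
= 0.1565

0.1565


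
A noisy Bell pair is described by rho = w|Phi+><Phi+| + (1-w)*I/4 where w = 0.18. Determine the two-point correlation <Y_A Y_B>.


|Phi+> = (|00> + |11>)/sqrt(2)
For the pure Bell state, <Y_A Y_B> = -1 (Bell-state Pauli correlator).
The maximally-mixed part I/4 has tr(I/4 * P tensor P) = 0 for any traceless Pauli P.
So <Y_A Y_B>_rho = w * (-1) + (1 - w) * 0
= 0.18 * (-1)
= -0.1800

-0.1800


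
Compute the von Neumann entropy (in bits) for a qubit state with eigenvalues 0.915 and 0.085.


S = -p*log2(p) - (1-p)*log2(1-p)
p = 0.9150, 1-p = 0.0850
= -0.9150 * log2(0.9150) - 0.0850 * log2(0.0850)
= -(-0.1173) - (-0.3023)
= 0.4196

0.4196


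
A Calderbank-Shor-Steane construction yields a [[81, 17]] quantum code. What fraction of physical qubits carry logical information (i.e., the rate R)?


Code rate R = k/n
= 17/81
= 0.2099

0.2099


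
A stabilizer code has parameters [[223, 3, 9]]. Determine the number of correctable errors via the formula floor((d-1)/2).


Code parameters: [[223, 3, 9]], distance d = 9.
Number of correctable errors = floor((d-1)/2)
= floor((9 - 1)/2)
= floor(8/2)
= 4

4


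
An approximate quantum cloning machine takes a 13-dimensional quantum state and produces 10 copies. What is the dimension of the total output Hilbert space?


Output space = H^(tensor 10) where dim(H) = 13
dim = 13^10
= 169 (after 2 factors)
= 2197 (after 3 factors)
= 28561 (after 4 factors)
= 371293 (after 5 factors)
= 4826809 (after 6 factors)
= 62748517 (after 7 factors)
= 815730721 (after 8 factors)
= 10604499373 (after 9 factors)
= 137858491849 (after 10 factors)
= 137858491849

137858491849


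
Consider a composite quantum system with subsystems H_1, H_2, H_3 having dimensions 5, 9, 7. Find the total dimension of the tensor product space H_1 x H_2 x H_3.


dim(H_1 x H_2 x H_3) = 5 * 9 * 7
= 45 * 7
= 315

315


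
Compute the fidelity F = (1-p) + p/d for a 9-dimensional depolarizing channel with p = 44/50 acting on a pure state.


F = (1-p) + p/d
= (1 - 0.8800) + 0.8800/9
= 0.1200 + 0.0978
= 0.2178

0.2178


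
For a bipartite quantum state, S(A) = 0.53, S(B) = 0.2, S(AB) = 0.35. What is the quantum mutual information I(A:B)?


I(A:B) = S(A) + S(B) - S(AB)
= 0.53 + 0.2 - 0.35
= 0.3800

0.3800


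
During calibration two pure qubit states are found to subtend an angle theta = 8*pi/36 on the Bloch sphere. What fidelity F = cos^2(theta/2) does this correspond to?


For states separated by angle theta on Bloch sphere:
F = cos^2(theta/2)
theta = 8*pi/36 = 0.6981
theta/2 = 0.3491
cos(theta/2) = 0.9397
F = 0.8830

0.8830


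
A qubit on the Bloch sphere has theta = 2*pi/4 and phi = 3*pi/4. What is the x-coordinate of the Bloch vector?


theta = 1.5708, phi = 2.3562
r_x = sin(theta)*cos(phi) = 1.0000 * -0.7071
r_x = -0.7071

-0.7071


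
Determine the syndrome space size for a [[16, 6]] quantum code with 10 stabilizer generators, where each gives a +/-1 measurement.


Each stabilizer generator gives a binary (+1 or -1) measurement outcome.
With 10 independent generators:
Total syndromes = 2^10
= 1024

1024


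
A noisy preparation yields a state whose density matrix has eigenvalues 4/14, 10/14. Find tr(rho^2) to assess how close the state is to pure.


tr(rho^2) = sum of eigenvalues squared
= (4/14)^2 + (10/14)^2
= (16 + 100) / 196
= 116/196
= 0.5918

0.5918


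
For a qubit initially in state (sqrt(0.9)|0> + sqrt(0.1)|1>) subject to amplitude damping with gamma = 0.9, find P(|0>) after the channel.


For amplitude damping with parameter gamma on state sqrt(a)|0> + sqrt(b)|1>:
alpha^2 = 0.9, beta^2 = 0.1
P(|0>) = alpha^2 + gamma * beta^2
= 0.9 + 0.9 * 0.1
= 0.9 + 0.0900
= 0.9900

0.9900


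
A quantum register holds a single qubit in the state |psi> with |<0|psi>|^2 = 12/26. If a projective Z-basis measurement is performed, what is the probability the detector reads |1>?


|alpha|^2 = 12/26 = 0.4615
|beta|^2 = 1 - 12/26 = 14/26 = 0.5385
P(|1>) = |beta|^2 = 0.5385

0.5385


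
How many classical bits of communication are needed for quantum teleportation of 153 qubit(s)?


Quantum teleportation requires 2 classical bits per qubit teleported.
153 qubit(s) -> 2 * 153 = 306 classical bits

306


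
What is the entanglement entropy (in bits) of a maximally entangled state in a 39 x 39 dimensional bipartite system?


For a maximally entangled state in d x d:
S = log2(d) = log2(39)
= 5.2854

5.2854


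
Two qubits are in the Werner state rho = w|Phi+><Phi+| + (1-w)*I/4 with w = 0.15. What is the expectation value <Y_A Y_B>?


|Phi+> = (|00> + |11>)/sqrt(2)
For the pure Bell state, <Y_A Y_B> = -1 (Bell-state Pauli correlator).
The maximally-mixed part I/4 has tr(I/4 * P tensor P) = 0 for any traceless Pauli P.
So <Y_A Y_B>_rho = w * (-1) + (1 - w) * 0
= 0.15 * (-1)
= -0.1500

-0.1500


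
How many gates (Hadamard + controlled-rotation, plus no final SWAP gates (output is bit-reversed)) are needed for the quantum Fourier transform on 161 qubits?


Hadamard gates: 161
Controlled rotations: n*(n-1)/2 = 161*160/2 = 12880
SWAP gates: 0 (omitted)
Total = 161 + 12880
= 13041

13041


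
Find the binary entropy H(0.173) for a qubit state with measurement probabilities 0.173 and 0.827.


S = -p*log2(p) - (1-p)*log2(1-p)
p = 0.1730, 1-p = 0.8270
= -0.1730 * log2(0.1730) - 0.8270 * log2(0.8270)
= -(-0.4379) - (-0.2266)
= 0.6645

0.6645


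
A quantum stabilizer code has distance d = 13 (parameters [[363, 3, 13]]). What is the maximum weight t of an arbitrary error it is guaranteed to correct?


Code parameters: [[363, 3, 13]], distance d = 13.
Number of correctable errors = floor((d-1)/2)
= floor((13 - 1)/2)
= floor(12/2)
= 6

6


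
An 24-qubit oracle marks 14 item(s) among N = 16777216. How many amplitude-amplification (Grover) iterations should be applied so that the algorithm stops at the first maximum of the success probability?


After j Grover iterations the success probability is P(j) = sin^2((2j+1)*theta), where sin(theta) = sqrt(k/N).
N = 2^24 = 16777216, k = 14
sin(theta) = sqrt(k/N) = 0.0009134905729
theta = arcsin(sqrt(k/N)) = 0.0009134907 rad
P(j) reaches its first maximum when (2j+1)*theta is as close as possible to pi/2, i.e. j = round(pi/(4*theta) - 1/2).
pi/(4*theta) - 1/2 = 859.2769
(For comparison, the common estimate pi/4 * sqrt(N/k) = 859.7770; the exact maximiser is used here.)
Optimal iterations = 859

859


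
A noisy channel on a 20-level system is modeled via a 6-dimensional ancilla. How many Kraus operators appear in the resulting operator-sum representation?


Tracing out the environment in an orthonormal basis {|i>_E} gives Kraus operators K_i = <i|_E U |0>_E.
Number of Kraus operators = dim(H_env) = d_env
= 6

6


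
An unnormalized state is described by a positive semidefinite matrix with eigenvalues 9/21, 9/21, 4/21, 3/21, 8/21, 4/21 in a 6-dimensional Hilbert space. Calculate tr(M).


tr(M) = sum of eigenvalues
= 9/21 + 9/21 + 4/21 + 3/21 + 8/21 + 4/21
= 37/21
= 1.7619

1.7619


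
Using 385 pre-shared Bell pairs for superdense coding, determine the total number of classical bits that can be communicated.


Superdense coding allows 2 classical bits per shared entangled pair.
385 pair(s) -> 2 * 385 = 770 classical bits

770


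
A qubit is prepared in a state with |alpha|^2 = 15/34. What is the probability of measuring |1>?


|alpha|^2 = 15/34 = 0.4412
|beta|^2 = 1 - 15/34 = 19/34 = 0.5588
P(|1>) = |beta|^2 = 0.5588

0.5588


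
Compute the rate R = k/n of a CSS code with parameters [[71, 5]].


Code rate R = k/n
= 5/71
= 0.0704

0.0704


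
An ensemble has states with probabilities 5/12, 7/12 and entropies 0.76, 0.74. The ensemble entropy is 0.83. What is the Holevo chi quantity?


chi = S(rho) - sum_i p_i * S(rho_i)
Weighted entropy = 5/12 * 0.76 + 7/12 * 0.74
= 0.7483
chi = 0.83 - 0.7483
= 0.0817

0.0817


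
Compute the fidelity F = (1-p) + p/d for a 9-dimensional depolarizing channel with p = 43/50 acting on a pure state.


F = (1-p) + p/d
= (1 - 0.8600) + 0.8600/9
= 0.1400 + 0.0956
= 0.2356

0.2356


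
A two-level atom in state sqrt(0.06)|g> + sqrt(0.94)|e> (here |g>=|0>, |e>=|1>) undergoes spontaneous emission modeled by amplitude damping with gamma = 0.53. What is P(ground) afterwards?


For amplitude damping with parameter gamma on state sqrt(a)|0> + sqrt(b)|1>:
alpha^2 = 0.06, beta^2 = 0.94
P(|0>) = alpha^2 + gamma * beta^2
= 0.06 + 0.53 * 0.94
= 0.06 + 0.4982
= 0.5582

0.5582


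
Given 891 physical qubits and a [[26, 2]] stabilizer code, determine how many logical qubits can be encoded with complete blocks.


Each code block uses 26 physical qubits for 2 logical qubit(s).
Number of complete blocks = floor(891 / 26) = 34
Logical qubits = 34 * 2
= 68

68


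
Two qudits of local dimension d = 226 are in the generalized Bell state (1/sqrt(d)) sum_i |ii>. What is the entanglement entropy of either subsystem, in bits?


For a maximally entangled state in d x d:
S = log2(d) = log2(226)
= 7.8202

7.8202


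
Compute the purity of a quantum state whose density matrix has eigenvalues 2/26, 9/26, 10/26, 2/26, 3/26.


tr(rho^2) = sum of eigenvalues squared
= (2/26)^2 + (9/26)^2 + (10/26)^2 + (2/26)^2 + (3/26)^2
= (4 + 81 + 100 + 4 + 9) / 676
= 198/676
= 0.2929

0.2929


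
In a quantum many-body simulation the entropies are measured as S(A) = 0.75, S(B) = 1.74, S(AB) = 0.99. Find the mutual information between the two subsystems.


I(A:B) = S(A) + S(B) - S(AB)
= 0.75 + 1.74 - 0.99
= 1.5000

1.5000


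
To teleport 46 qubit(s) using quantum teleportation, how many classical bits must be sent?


Quantum teleportation requires 2 classical bits per qubit teleported.
46 qubit(s) -> 2 * 46 = 92 classical bits

92


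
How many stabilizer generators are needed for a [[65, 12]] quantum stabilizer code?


For an [[n,k]] stabilizer code:
Number of stabilizer generators = n - k
= 65 - 12
= 53

53


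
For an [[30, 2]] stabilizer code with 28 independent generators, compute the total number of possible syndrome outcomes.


Each stabilizer generator gives a binary (+1 or -1) measurement outcome.
With 28 independent generators:
Total syndromes = 2^28
= 268435456

268435456


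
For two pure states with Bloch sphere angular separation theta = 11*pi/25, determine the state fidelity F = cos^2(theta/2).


For states separated by angle theta on Bloch sphere:
F = cos^2(theta/2)
theta = 11*pi/25 = 1.3823
theta/2 = 0.6912
cos(theta/2) = 0.7705
F = 0.5937

0.5937


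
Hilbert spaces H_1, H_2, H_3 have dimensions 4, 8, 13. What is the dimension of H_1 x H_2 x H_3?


dim(H_1 x H_2 x H_3) = 4 * 8 * 13
= 32 * 13
= 416

416


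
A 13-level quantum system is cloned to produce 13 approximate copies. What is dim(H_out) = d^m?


Output space = H^(tensor 13) where dim(H) = 13
dim = 13^13
= 169 (after 2 factors)
= 2197 (after 3 factors)
= 28561 (after 4 factors)
= 371293 (after 5 factors)
= 4826809 (after 6 factors)
= 62748517 (after 7 factors)
= 815730721 (after 8 factors)
= 10604499373 (after 9 factors)
= 137858491849 (after 10 factors)
= 1792160394037 (after 11 factors)
= 23298085122481 (after 12 factors)
= 302875106592253 (after 13 factors)
= 302875106592253

302875106592253


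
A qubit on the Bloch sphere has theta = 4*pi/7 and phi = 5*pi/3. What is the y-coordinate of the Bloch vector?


theta = 1.7952, phi = 5.2360
r_y = sin(theta)*sin(phi) = 0.9749 * -0.8660
r_y = -0.8443

-0.8443


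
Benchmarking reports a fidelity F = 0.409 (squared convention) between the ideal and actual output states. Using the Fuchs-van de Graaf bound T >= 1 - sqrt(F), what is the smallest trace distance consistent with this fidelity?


Fuchs-van de Graaf (squared-fidelity convention): 1 - sqrt(F) <= T <= sqrt(1 - F).
Lower bound: T >= 1 - sqrt(F)
sqrt(F) = sqrt(0.409) = 0.6395
T >= 1 - 0.6395
T >= 0.3605

0.3605


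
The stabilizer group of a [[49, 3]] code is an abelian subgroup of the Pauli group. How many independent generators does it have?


For an [[n,k]] stabilizer code:
Number of stabilizer generators = n - k
= 49 - 3
= 46

46


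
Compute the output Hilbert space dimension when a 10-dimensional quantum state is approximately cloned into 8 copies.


Output space = H^(tensor 8) where dim(H) = 10
dim = 10^8
= 100 (after 2 factors)
= 1000 (after 3 factors)
= 10000 (after 4 factors)
= 100000 (after 5 factors)
= 1000000 (after 6 factors)
= 10000000 (after 7 factors)
= 100000000 (after 8 factors)
= 100000000

100000000


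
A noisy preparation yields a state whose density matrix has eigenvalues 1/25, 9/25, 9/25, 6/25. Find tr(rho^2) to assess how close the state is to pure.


tr(rho^2) = sum of eigenvalues squared
= (1/25)^2 + (9/25)^2 + (9/25)^2 + (6/25)^2
= (1 + 81 + 81 + 36) / 625
= 199/625
= 0.3184

0.3184


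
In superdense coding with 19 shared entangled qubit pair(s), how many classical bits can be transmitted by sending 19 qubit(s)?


Superdense coding allows 2 classical bits per shared entangled pair.
19 pair(s) -> 2 * 19 = 38 classical bits

38


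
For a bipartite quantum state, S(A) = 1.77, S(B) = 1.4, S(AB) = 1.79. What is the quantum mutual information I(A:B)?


I(A:B) = S(A) + S(B) - S(AB)
= 1.77 + 1.4 - 1.79
= 1.3800

1.3800


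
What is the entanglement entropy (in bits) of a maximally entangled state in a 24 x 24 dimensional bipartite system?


For a maximally entangled state in d x d:
S = log2(d) = log2(24)
= 4.5850

4.5850


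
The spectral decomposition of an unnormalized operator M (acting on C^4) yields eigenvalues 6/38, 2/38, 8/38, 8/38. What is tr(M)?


tr(M) = sum of eigenvalues
= 6/38 + 2/38 + 8/38 + 8/38
= 24/38
= 0.6316

0.6316


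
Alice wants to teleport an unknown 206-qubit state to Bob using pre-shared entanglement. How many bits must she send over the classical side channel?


Quantum teleportation requires 2 classical bits per qubit teleported.
206 qubit(s) -> 2 * 206 = 412 classical bits

412


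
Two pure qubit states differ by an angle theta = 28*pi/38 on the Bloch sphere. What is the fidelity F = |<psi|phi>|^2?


For states separated by angle theta on Bloch sphere:
F = cos^2(theta/2)
theta = 28*pi/38 = 2.3149
theta/2 = 1.1574
cos(theta/2) = 0.4017
F = 0.1614

0.1614


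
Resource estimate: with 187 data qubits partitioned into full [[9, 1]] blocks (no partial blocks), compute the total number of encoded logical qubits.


Each code block uses 9 physical qubits for 1 logical qubit(s).
Number of complete blocks = floor(187 / 9) = 20
Logical qubits = 20 * 1
= 20

20


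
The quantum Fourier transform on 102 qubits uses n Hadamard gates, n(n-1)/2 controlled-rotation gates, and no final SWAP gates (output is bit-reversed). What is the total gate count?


Hadamard gates: 102
Controlled rotations: n*(n-1)/2 = 102*101/2 = 5151
SWAP gates: 0 (omitted)
Total = 102 + 5151
= 5253

5253


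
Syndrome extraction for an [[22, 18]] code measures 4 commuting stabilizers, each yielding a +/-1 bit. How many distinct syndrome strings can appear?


Each stabilizer generator gives a binary (+1 or -1) measurement outcome.
With 4 independent generators:
Total syndromes = 2^4
= 16

16


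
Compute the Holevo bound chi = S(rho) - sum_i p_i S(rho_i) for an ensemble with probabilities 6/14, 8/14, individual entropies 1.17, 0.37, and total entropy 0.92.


chi = S(rho) - sum_i p_i * S(rho_i)
Weighted entropy = 6/14 * 1.17 + 8/14 * 0.37
= 0.7129
chi = 0.92 - 0.7129
= 0.2071

0.2071


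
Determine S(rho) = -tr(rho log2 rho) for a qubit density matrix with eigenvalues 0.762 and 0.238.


S = -p*log2(p) - (1-p)*log2(1-p)
p = 0.7620, 1-p = 0.2380
= -0.7620 * log2(0.7620) - 0.2380 * log2(0.2380)
= -(-0.2988) - (-0.4929)
= 0.7917

0.7917


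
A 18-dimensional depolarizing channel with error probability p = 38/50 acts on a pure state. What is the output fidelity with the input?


F = (1-p) + p/d
= (1 - 0.7600) + 0.7600/18
= 0.2400 + 0.0422
= 0.2822

0.2822


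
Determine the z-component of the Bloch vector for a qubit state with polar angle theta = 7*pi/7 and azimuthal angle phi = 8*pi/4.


theta = 3.1416, phi = 6.2832
r_z = cos(theta) = -1.0000

-1.0000


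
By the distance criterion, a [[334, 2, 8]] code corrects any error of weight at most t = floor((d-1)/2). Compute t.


Code parameters: [[334, 2, 8]], distance d = 8.
Number of correctable errors = floor((d-1)/2)
= floor((8 - 1)/2)
= floor(7/2)
= 3

3


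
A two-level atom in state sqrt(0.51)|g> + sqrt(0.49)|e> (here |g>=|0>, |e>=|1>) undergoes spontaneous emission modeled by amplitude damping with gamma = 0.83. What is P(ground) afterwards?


For amplitude damping with parameter gamma on state sqrt(a)|0> + sqrt(b)|1>:
alpha^2 = 0.51, beta^2 = 0.49
P(|0>) = alpha^2 + gamma * beta^2
= 0.51 + 0.83 * 0.49
= 0.51 + 0.4067
= 0.9167

0.9167


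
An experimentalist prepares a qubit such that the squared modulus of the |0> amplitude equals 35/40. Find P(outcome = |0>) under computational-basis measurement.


|alpha|^2 = 35/40 = 0.8750
|beta|^2 = 1 - 35/40 = 5/40 = 0.1250
P(|0>) = |alpha|^2 = 0.8750

0.8750


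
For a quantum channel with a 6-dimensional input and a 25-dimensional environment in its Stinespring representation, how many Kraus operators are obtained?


Tracing out the environment in an orthonormal basis {|i>_E} gives Kraus operators K_i = <i|_E U |0>_E.
Number of Kraus operators = dim(H_env) = d_env
= 25

25


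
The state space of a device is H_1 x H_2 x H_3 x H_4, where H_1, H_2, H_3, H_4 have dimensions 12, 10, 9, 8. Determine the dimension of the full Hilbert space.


dim(H_1 x H_2 x H_3 x H_4) = 12 * 10 * 9 * 8
= 120 * 9 * 8
= 1080 * 8
= 8640

8640


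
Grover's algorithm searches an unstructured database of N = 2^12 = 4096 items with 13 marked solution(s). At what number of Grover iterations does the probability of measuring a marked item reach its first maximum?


After j Grover iterations the success probability is P(j) = sin^2((2j+1)*theta), where sin(theta) = sqrt(k/N).
N = 2^12 = 4096, k = 13
sin(theta) = sqrt(k/N) = 0.05633673868
theta = arcsin(sqrt(k/N)) = 0.05636658184 rad
P(j) reaches its first maximum when (2j+1)*theta is as close as possible to pi/2, i.e. j = round(pi/(4*theta) - 1/2).
pi/(4*theta) - 1/2 = 13.4338
(For comparison, the common estimate pi/4 * sqrt(N/k) = 13.9411; the exact maximiser is used here.)
Optimal iterations = 13

13
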